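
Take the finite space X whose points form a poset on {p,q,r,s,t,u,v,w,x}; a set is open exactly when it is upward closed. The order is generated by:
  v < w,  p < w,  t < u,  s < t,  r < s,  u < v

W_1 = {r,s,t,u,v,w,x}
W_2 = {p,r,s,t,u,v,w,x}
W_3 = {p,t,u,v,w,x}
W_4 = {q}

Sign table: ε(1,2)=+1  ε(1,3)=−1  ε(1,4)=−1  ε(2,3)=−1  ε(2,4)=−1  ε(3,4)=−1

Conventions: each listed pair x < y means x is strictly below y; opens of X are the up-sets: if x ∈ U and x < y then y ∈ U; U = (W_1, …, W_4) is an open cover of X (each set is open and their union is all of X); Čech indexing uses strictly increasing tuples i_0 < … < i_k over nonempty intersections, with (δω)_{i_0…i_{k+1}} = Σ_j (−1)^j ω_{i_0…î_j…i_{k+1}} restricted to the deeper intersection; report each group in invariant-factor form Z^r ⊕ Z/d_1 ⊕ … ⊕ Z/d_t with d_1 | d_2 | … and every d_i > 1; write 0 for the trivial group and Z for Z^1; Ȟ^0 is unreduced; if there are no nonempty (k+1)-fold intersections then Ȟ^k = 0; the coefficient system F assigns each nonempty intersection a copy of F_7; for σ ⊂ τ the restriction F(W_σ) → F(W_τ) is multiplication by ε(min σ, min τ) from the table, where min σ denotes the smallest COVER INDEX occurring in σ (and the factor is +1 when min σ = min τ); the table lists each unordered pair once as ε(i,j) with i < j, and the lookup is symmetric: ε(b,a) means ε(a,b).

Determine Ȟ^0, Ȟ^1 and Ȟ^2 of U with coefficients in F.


Ȟ^0 = Z/7 ⊕ Z/7,  Ȟ^1 = 0,  Ȟ^2 = 0

cover nerve:
  W12={r,s,t,u,v,w,x} W13={t,u,v,w,x} W23={p,t,u,v,w,x}
  W123={t,u,v,w,x}
C dims 4,3,1; δ0: rk_F7 2; δ1: rk_F7 1
Ȟ^0: (4−2)−0=2 ⇒ Z/7 ⊕ Z/7
Ȟ^1: (3−1)−2=0 ⇒ 0
Ȟ^2: (1−0)−1=0 ⇒ 0


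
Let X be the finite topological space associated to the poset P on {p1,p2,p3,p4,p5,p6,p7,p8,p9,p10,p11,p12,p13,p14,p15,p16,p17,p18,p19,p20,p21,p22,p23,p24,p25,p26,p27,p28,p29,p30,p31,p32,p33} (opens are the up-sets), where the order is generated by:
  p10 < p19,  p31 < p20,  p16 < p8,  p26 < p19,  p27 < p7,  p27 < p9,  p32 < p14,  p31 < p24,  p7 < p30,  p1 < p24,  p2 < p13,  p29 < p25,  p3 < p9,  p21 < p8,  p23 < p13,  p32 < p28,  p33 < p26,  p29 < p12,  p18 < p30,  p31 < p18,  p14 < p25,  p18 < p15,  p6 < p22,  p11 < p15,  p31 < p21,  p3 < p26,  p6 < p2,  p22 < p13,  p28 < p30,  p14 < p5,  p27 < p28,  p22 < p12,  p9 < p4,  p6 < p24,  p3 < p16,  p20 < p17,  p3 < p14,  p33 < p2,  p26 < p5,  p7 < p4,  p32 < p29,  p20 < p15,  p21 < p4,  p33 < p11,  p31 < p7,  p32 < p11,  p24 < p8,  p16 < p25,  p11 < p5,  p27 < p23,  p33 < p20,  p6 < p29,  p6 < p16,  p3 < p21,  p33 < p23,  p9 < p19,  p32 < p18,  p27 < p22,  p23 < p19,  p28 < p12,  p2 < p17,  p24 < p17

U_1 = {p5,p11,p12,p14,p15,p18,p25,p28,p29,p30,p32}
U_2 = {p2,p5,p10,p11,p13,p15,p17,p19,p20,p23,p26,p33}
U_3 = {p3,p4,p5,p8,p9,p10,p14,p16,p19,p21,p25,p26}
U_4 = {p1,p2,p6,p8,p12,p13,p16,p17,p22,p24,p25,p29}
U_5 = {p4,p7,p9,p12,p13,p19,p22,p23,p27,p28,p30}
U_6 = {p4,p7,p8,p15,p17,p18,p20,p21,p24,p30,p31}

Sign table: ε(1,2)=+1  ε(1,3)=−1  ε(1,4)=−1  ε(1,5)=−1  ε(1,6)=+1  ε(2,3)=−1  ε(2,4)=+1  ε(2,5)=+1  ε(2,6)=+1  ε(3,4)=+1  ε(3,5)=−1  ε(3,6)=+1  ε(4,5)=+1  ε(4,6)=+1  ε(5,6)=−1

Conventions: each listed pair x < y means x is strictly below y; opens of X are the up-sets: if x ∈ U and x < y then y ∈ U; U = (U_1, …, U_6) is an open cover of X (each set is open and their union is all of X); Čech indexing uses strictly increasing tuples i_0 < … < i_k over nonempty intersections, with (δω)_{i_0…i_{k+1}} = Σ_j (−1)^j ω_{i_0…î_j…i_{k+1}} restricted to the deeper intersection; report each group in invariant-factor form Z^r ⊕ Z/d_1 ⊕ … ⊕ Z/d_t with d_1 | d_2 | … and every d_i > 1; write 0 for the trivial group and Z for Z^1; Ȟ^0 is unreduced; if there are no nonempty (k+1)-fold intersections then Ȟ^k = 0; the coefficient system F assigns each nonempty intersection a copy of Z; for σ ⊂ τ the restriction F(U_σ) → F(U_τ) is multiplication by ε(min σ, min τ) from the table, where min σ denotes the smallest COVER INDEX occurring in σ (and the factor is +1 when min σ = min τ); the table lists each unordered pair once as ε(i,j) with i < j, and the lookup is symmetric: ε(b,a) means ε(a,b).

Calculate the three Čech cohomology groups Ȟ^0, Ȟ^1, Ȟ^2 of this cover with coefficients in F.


Ȟ^0 ≅ 0, Ȟ^1 ≅ Z/2, Ȟ^2 ≅ Z

intersection data:
  U12={p5,p11,p15} U13={p5,p14,p25} U14={p12,p25,p29} U15={p12,p28,p30} U16={p15,p18,p30} U23={p5,p10,p19,p26} U24={p2,p13,p17} U25={p13,p19,p23} U26={p15,p17,p20} U34={p8,p16,p25} U35={p4,p9,p19} U36={p4,p8,p21} U45={p12,p13,p22} U46={p8,p17,p24} U56={p4,p7,p30}
  U123={p5} U126={p15} U134={p25} U145={p12} U156={p30} U235={p19} U245={p13} U246={p17} U346={p8} U356={p4}
C dims 6,15,10; δ0: rk 6, SNF 1^5·2; δ1: rk 9, SNF 1^9
Ȟ^0 = (6 − 6) − 0 = 0, so Ȟ^0 ≅ 0
Ȟ^1 = (15 − 9) − 6 = 0 plus torsion [2], so Ȟ^1 ≅ Z/2
Ȟ^2 = (10 − 0) − 9 = 1, so Ȟ^2 ≅ Z


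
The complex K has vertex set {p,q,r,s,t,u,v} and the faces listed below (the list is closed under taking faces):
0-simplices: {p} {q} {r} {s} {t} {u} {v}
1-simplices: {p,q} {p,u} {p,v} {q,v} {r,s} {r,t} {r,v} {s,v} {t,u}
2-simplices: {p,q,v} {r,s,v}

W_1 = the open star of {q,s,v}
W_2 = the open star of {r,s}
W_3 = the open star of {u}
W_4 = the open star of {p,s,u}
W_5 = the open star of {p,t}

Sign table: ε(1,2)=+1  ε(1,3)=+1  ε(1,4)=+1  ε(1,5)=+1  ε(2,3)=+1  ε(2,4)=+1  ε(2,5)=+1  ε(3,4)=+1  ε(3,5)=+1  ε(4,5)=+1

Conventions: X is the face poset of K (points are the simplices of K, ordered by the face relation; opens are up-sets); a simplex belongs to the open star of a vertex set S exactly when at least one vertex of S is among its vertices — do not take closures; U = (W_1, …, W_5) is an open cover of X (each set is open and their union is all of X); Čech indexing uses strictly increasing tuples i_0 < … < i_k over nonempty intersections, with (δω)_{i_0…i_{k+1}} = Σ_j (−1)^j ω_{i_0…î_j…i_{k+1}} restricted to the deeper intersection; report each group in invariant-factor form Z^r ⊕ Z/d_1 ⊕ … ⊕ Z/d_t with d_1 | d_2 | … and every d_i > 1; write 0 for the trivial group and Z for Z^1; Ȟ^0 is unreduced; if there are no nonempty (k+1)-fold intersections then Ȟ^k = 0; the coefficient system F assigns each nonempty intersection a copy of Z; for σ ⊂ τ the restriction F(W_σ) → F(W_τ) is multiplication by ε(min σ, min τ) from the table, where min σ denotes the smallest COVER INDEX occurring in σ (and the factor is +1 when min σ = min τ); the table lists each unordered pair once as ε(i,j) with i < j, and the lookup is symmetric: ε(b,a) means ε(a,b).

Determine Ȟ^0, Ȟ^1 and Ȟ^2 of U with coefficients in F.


Ȟ^0 = Z; Ȟ^1 = Z; Ȟ^2 = 0

cover nerve:
  W1={{q},{s},{v},{p,q},{p,v},{q,v},{r,s},{r,v},{s,v},{p,q,v},{r,s,v}} W2={{r},{s},{r,s},{r,t},{r,v},{s,v},{r,s,v}} W3={{u},{p,u},{t,u}} W4={{p},{s},{u},{p,q},{p,u},{p,v},{r,s},{s,v},{t,u},{p,q,v},{r,s,v}} W5={{p},{t},{p,q},{p,u},{p,v},{r,t},{t,u},{p,q,v}}
  W12={{s},{r,s},{r,v},{s,v},{r,s,v}} W14={{s},{p,q},{p,v},{r,s},{s,v},{p,q,v},{r,s,v}} W15={{p,q},{p,v},{p,q,v}} W24={{s},{r,s},{s,v},{r,s,v}} W25={{r,t}} W34={{u},{p,u},{t,u}} W35={{p,u},{t,u}} W45={{p},{p,q},{p,u},{p,v},{t,u},{p,q,v}}
  W124={{s},{r,s},{s,v},{r,s,v}} W145={{p,q},{p,v},{p,q,v}} W345={{p,u},{t,u}}
C dims 5,8,3; δ0: rk 4, SNF 1^4; δ1: rk 3, SNF 1^3
Ȟ^0: (5−4)−0=1 ⇒ Z
Ȟ^1: (8−3)−4=1 ⇒ Z
Ȟ^2: (3−0)−3=0 ⇒ 0


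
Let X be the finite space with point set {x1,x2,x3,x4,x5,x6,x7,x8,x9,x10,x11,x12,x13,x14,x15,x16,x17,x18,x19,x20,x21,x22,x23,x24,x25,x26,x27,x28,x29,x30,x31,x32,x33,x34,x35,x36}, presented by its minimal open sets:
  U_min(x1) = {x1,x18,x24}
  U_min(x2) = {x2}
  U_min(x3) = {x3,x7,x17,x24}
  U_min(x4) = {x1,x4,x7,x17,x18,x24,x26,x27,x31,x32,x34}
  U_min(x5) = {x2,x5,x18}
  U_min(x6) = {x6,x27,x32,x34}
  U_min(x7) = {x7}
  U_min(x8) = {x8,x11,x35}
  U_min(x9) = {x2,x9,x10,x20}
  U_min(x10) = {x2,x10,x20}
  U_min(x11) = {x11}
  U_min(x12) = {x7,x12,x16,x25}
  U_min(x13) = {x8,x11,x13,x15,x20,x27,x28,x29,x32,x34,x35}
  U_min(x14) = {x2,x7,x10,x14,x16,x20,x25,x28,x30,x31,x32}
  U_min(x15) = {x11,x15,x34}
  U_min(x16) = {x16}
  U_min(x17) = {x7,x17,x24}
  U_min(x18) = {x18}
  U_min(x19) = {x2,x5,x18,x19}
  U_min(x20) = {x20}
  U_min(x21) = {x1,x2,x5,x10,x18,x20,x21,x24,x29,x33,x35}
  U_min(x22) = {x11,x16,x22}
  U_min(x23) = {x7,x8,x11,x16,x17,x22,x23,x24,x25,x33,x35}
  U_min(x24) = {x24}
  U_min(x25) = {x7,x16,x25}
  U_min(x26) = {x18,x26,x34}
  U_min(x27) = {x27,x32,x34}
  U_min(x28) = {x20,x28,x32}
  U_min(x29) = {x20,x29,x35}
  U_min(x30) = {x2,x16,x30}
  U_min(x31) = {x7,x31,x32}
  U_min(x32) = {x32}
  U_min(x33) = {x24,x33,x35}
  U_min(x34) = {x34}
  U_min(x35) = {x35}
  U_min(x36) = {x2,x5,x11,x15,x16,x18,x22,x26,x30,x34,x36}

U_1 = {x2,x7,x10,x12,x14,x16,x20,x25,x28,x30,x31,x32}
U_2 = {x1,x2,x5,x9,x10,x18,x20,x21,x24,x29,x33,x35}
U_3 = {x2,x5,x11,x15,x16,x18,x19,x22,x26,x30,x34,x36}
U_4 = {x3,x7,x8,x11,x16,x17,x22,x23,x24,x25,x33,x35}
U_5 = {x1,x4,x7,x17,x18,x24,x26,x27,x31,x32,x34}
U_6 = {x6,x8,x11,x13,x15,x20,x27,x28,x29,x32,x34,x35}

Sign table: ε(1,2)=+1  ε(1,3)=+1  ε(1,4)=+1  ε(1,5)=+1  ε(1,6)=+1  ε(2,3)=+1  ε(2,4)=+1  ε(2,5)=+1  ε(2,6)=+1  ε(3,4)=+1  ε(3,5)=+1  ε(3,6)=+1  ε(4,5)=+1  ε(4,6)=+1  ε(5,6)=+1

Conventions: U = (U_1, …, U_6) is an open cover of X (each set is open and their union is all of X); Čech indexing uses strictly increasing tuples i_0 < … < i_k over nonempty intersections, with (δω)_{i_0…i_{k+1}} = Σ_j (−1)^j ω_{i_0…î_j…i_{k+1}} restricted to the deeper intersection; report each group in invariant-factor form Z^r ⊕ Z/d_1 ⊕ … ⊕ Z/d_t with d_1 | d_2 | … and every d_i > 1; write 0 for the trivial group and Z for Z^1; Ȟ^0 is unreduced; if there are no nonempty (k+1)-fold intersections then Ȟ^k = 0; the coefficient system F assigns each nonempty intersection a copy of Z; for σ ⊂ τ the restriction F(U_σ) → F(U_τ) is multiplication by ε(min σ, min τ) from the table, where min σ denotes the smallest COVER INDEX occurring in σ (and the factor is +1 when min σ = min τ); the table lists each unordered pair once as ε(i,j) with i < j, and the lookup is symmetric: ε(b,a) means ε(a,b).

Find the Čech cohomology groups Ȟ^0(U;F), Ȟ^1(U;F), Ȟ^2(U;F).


nerve of the cover:
  U12={x2,x10,x20} U13={x2,x16,x30} U14={x7,x16,x25} U15={x7,x31,x32} U16={x20,x28,x32} U23={x2,x5,x18} U24={x24,x33,x35} U25={x1,x18,x24} U26={x20,x29,x35} U34={x11,x16,x22} U35={x18,x26,x34} U36={x11,x15,x34} U45={x7,x17,x24} U46={x8,x11,x35} U56={x27,x32,x34}
  U123={x2} U126={x20} U134={x16} U145={x7} U156={x32} U235={x18} U245={x24} U246={x35} U346={x11} U356={x34}
C dims 6,15,10; δ0: rk 5, SNF 1^5; δ1: rk 10, SNF 1^9·2
Ȟ^0 = (6 − 5) − 0 = 1, so Ȟ^0 ≅ Z
Ȟ^1 = (15 − 10) − 5 = 0, so Ȟ^1 ≅ 0
Ȟ^2 = (10 − 0) − 10 = 0 plus torsion [2], so Ȟ^2 ≅ Z/2

Ȟ^0 = Z, Ȟ^1 = 0, Ȟ^2 = Z/2


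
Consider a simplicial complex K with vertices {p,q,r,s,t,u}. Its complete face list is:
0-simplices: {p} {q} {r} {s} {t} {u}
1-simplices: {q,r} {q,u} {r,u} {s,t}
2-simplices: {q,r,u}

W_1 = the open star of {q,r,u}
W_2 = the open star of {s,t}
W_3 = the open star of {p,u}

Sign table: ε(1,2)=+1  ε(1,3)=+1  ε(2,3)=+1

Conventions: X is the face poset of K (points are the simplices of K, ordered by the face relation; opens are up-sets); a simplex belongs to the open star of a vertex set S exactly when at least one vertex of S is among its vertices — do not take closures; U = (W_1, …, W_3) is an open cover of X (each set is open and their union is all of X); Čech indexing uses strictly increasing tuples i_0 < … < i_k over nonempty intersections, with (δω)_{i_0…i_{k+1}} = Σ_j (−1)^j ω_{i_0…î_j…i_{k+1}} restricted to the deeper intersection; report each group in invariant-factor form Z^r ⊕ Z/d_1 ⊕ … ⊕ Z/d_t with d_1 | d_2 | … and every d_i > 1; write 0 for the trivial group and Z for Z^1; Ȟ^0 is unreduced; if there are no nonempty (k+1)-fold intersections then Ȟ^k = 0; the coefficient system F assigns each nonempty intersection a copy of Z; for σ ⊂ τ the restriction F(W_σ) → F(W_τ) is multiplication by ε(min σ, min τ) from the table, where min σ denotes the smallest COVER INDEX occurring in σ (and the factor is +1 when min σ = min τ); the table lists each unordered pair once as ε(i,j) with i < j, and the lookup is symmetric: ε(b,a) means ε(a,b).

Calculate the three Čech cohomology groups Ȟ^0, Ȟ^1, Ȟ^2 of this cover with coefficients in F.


Ȟ^0 = Z^2,  Ȟ^1 = 0,  Ȟ^2 = 0

cover nerve:
  W1={{q},{r},{u},{q,r},{q,u},{r,u},{q,r,u}} W2={{s},{t},{s,t}} W3={{p},{u},{q,u},{r,u},{q,r,u}}
  W13={{u},{q,u},{r,u},{q,r,u}}
C dims 3,1; δ0: rk 1, SNF 1^1
Ȟ^0: (3−1)−0=2 ⇒ Z^2
Ȟ^1: (1−0)−1=0 ⇒ 0
Ȟ^2: (0−0)−0=0 ⇒ 0


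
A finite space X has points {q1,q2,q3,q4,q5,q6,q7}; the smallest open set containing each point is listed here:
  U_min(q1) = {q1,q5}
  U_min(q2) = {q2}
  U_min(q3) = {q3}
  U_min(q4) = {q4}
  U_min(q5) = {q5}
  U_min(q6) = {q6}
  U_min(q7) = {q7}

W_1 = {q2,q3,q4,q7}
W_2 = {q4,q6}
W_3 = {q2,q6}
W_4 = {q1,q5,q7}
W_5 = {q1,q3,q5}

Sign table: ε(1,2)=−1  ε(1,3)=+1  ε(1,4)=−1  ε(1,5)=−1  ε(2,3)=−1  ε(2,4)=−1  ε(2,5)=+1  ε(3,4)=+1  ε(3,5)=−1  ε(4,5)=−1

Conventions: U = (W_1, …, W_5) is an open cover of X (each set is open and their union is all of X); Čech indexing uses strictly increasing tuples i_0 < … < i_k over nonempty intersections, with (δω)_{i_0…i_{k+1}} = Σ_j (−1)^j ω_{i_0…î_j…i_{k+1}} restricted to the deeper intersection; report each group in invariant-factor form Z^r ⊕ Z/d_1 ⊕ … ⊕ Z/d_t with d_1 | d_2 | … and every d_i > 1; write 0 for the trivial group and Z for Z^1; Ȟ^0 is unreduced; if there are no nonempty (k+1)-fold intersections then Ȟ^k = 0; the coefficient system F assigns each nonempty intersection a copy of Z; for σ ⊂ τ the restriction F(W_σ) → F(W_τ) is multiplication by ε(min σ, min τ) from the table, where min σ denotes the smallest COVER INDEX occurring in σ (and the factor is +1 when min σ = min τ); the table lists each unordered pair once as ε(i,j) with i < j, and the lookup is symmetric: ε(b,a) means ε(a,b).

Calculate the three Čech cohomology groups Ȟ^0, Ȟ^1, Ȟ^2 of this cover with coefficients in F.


Ȟ^0 = 0, Ȟ^1 = Z ⊕ Z/2, Ȟ^2 = 0

nerve of the cover:
  W12={q4} W13={q2} W14={q7} W15={q3} W23={q6} W45={q1,q5}
C dims 5,6; δ0: rk 5, SNF 1^4·2
Ȟ^0 = (5 − 5) − 0 = 0, so Ȟ^0 ≅ 0
Ȟ^1 = (6 − 0) − 5 = 1 plus torsion [2], so Ȟ^1 ≅ Z ⊕ Z/2
Ȟ^2 = (0 − 0) − 0 = 0, so Ȟ^2 ≅ 0


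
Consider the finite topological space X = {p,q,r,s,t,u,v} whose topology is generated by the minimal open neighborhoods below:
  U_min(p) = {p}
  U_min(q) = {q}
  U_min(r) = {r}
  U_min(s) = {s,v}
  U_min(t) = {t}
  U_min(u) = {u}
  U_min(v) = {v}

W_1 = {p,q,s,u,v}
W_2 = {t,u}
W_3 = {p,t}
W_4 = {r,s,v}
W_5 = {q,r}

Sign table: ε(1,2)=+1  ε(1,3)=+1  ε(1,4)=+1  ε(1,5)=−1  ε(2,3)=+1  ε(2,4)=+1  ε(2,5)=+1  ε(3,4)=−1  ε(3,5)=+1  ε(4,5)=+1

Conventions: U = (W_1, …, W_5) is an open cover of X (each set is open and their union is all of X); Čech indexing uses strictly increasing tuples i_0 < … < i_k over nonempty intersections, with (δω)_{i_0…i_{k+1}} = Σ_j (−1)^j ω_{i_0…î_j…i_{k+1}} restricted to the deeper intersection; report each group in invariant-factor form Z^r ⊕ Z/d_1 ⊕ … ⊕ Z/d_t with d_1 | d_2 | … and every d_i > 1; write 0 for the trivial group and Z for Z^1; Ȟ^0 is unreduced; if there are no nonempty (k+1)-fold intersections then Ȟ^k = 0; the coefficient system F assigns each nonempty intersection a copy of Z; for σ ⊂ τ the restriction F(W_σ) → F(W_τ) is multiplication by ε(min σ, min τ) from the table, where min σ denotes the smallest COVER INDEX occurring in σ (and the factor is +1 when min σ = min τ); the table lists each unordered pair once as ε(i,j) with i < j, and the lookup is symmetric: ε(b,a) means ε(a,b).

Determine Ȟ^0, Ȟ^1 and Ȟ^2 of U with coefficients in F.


Ȟ^0(U;F) ≅ 0, Ȟ^1(U;F) ≅ Z ⊕ Z/2, Ȟ^2(U;F) ≅ 0

nonempty intersections:
  W12={u} W13={p} W14={s,v} W15={q} W23={t} W45={r}
C dims 5,6; δ0: rk 5, SNF 1^4·2
Ȟ^0: (5−5)−0=0 ⇒ 0
Ȟ^1: (6−0)−5=1 plus torsion [2] ⇒ Z ⊕ Z/2
Ȟ^2: (0−0)−0=0 ⇒ 0


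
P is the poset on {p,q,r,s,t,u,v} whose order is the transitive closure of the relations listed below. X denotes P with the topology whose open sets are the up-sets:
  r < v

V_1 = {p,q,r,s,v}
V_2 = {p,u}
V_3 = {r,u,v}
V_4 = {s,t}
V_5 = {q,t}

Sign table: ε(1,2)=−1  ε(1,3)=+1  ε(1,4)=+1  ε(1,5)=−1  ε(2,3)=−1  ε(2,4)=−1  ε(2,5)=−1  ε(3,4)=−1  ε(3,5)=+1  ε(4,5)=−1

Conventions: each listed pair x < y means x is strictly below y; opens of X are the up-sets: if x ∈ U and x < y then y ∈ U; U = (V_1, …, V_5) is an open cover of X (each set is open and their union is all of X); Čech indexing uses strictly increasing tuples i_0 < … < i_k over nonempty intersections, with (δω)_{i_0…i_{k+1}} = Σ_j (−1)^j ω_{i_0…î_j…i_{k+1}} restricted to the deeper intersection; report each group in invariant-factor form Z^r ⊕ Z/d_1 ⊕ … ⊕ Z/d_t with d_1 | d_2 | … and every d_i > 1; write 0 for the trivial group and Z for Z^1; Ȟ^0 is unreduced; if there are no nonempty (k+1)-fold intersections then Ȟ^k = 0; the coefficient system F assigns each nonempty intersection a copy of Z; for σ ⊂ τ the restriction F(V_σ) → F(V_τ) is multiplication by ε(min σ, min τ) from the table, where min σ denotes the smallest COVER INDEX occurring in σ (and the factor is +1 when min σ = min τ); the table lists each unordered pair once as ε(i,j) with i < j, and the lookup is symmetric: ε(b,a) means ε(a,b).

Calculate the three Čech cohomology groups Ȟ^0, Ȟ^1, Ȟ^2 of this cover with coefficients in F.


nerve simplices:
  V12={p} V13={r,v} V14={s} V15={q} V23={u} V45={t}
C dims 5,6; δ0: rk 4, SNF 1^4
degree 0: 5−4−0 = 1 → Ȟ^0 ≅ Z
degree 1: 6−0−4 = 2 → Ȟ^1 ≅ Z^2
degree 2: 0−0−0 = 0 → Ȟ^2 ≅ 0

Ȟ^0 = Z, Ȟ^1 = Z^2, Ȟ^2 = 0


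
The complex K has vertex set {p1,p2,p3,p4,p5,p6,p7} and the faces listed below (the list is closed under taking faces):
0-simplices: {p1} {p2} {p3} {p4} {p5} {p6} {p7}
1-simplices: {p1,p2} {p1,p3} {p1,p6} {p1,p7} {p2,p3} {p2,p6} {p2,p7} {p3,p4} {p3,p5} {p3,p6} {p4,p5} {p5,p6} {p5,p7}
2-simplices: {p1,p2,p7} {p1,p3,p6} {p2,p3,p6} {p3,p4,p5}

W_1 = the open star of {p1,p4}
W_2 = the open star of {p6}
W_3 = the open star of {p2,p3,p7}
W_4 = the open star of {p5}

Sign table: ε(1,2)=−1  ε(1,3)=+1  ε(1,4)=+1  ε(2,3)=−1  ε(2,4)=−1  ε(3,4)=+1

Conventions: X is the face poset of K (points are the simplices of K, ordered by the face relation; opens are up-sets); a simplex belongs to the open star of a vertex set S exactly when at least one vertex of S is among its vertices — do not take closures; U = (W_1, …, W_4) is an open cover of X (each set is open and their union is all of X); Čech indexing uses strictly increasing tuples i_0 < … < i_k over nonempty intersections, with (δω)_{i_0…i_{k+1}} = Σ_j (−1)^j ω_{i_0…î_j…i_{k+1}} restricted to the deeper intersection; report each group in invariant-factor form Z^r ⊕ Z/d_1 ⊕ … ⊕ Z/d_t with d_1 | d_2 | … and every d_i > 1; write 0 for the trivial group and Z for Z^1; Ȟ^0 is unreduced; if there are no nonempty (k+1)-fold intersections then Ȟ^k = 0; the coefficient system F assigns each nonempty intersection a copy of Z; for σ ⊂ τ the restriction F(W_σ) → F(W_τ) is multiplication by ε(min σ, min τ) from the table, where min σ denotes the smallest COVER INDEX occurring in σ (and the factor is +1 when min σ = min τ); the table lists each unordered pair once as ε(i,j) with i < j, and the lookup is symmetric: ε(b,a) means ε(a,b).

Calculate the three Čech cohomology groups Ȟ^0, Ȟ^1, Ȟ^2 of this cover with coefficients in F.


intersection data:
  W1={{p1},{p4},{p1,p2},{p1,p3},{p1,p6},{p1,p7},{p3,p4},{p4,p5},{p1,p2,p7},{p1,p3,p6},{p3,p4,p5}} W2={{p6},{p1,p6},{p2,p6},{p3,p6},{p5,p6},{p1,p3,p6},{p2,p3,p6}} W3={{p2},{p3},{p7},{p1,p2},{p1,p3},{p1,p7},{p2,p3},{p2,p6},{p2,p7},{p3,p4},{p3,p5},{p3,p6},{p5,p7},{p1,p2,p7},{p1,p3,p6},{p2,p3,p6},{p3,p4,p5}} W4={{p5},{p3,p5},{p4,p5},{p5,p6},{p5,p7},{p3,p4,p5}}
  W12={{p1,p6},{p1,p3,p6}} W13={{p1,p2},{p1,p3},{p1,p7},{p3,p4},{p1,p2,p7},{p1,p3,p6},{p3,p4,p5}} W14={{p4,p5},{p3,p4,p5}} W23={{p2,p6},{p3,p6},{p1,p3,p6},{p2,p3,p6}} W24={{p5,p6}} W34={{p3,p5},{p5,p7},{p3,p4,p5}}
  W123={{p1,p3,p6}} W134={{p3,p4,p5}}
C dims 4,6,2; δ0: rk 3, SNF 1^3; δ1: rk 2, SNF 1^2
Ȟ^0 = (4 − 3) − 0 = 1, so Ȟ^0 ≅ Z
Ȟ^1 = (6 − 2) − 3 = 1, so Ȟ^1 ≅ Z
Ȟ^2 = (2 − 0) − 2 = 0, so Ȟ^2 ≅ 0

Ȟ^0 ≅ Z,  Ȟ^1 ≅ Z,  Ȟ^2 ≅ 0


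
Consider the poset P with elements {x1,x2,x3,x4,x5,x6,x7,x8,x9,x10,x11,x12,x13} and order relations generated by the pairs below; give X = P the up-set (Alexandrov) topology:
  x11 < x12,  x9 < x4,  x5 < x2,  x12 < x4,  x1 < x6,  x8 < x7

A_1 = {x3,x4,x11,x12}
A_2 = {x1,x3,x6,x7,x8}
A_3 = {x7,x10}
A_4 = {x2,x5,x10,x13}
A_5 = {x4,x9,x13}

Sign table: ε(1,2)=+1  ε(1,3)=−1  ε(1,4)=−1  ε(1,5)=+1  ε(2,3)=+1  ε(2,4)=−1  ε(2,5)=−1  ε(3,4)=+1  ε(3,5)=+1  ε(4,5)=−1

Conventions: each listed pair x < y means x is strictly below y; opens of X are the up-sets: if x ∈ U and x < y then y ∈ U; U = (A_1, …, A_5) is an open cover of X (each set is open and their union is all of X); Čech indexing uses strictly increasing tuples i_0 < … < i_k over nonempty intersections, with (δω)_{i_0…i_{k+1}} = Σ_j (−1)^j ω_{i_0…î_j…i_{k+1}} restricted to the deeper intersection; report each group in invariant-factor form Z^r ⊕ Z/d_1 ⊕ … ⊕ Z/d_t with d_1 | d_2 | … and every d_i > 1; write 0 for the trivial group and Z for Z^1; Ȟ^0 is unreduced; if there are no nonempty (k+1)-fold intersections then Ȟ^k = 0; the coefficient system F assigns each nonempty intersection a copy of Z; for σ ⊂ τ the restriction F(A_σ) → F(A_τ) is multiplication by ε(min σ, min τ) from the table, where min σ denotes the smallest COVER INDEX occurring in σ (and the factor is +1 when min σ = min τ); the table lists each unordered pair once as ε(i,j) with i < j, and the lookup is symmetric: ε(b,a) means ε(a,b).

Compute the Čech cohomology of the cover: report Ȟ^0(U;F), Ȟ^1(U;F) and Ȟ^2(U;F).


Ȟ^0 = 0, Ȟ^1 = Z/2, Ȟ^2 = 0

cover nerve:
  A12={x3} A15={x4} A23={x7} A34={x10} A45={x13}
C dims 5,5; δ0: rk 5, SNF 1^4·2
Ȟ^0: (5−5)−0=0 ⇒ 0
Ȟ^1: (5−0)−5=0 plus torsion [2] ⇒ Z/2
Ȟ^2: (0−0)−0=0 ⇒ 0


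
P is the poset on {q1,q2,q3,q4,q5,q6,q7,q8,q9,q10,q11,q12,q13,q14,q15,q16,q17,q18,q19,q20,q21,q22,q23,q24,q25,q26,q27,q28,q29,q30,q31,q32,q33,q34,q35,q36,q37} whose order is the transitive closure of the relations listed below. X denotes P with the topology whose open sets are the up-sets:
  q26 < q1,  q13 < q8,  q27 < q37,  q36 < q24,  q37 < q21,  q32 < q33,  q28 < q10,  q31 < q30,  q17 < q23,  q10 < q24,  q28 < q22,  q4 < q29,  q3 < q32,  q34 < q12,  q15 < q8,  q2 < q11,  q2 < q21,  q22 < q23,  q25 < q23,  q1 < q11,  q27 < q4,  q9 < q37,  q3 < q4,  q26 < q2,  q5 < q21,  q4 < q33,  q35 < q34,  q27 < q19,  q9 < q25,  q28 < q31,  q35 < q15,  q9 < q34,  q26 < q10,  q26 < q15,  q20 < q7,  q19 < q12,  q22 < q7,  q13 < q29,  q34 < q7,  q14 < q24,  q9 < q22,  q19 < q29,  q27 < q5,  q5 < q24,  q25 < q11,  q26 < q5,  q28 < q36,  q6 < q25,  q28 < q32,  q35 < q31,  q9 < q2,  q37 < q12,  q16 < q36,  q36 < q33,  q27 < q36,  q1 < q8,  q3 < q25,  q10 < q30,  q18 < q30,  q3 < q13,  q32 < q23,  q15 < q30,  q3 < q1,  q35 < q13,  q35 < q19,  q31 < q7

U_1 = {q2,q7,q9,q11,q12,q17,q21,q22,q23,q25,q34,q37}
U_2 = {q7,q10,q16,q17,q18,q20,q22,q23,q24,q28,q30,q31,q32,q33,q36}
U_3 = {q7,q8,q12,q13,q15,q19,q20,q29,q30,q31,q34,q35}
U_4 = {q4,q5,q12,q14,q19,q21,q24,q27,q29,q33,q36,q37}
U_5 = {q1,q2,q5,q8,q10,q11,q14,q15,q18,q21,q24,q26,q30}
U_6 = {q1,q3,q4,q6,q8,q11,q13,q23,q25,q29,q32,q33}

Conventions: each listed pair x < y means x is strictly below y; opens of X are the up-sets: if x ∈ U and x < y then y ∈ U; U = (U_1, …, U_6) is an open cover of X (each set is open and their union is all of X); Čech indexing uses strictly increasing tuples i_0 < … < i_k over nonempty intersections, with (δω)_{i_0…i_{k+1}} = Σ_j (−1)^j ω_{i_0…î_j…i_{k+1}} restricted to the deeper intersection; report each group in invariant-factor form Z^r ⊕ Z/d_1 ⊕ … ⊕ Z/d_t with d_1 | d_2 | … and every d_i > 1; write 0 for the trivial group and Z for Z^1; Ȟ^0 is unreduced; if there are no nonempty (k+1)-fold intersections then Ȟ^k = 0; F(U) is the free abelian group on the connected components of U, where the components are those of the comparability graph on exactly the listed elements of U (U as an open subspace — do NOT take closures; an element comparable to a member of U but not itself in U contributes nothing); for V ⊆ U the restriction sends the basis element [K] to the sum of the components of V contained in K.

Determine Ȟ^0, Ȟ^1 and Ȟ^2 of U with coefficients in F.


Ȟ^0 = Z,  Ȟ^1 = 0,  Ȟ^2 = Z/2

cover nerve:
  U12={q7,q17,q22,q23} U13={q7,q12,q34} U14={q12,q21,q37} U15={q2,q11,q21} U16={q11,q23,q25} U23={q7,q20,q30,q31} U24={q24,q33,q36} U25={q10,q18,q24,q30} U26={q23,q32,q33} U34={q12,q19,q29} U35={q8,q15,q30} U36={q8,q13,q29} U45={q5,q14,q21,q24} U46={q4,q29,q33} U56={q1,q8,q11}
  U123={q7} U126={q23} U134={q12} U145={q21} U156={q11} U235={q30} U245={q24} U246={q33} U346={q29} U356={q8}
components per intersection:
  U1: {q2,q7,q9,q11,q12,q17,q21,q22,q23,q25,q34,q37}
  U2: {q7,q10,q16,q17,q18,q20,q22,q23,q24,q28,q30,q31,q32,q33,q36}
  U3: {q7,q8,q12,q13,q15,q19,q20,q29,q30,q31,q34,q35}
  U4: {q4,q5,q12,q14,q19,q21,q24,q27,q29,q33,q36,q37}
  U5: {q1,q2,q5,q8,q10,q11,q14,q15,q18,q21,q24,q26,q30}
  U6: {q1,q3,q4,q6,q8,q11,q13,q23,q25,q29,q32,q33}
  U12: {q7,q17,q22,q23}
  U13: {q7,q12,q34}
  U14: {q12,q21,q37}
  U15: {q2,q11,q21}
  U16: {q11,q23,q25}
  U23: {q7,q20,q30,q31}
  U24: {q24,q33,q36}
  U25: {q10,q18,q24,q30}
  U26: {q23,q32,q33}
  U34: {q12,q19,q29}
  U35: {q8,q15,q30}
  U36: {q8,q13,q29}
  U45: {q5,q14,q21,q24}
  U46: {q4,q29,q33}
  U56: {q1,q8,q11}
  U123: {q7}
  U126: {q23}
  U134: {q12}
  U145: {q21}
  U156: {q11}
  U235: {q30}
  U245: {q24}
  U246: {q33}
  U346: {q29}
  U356: {q8}
C dims 6,15,10; δ0: rk 5, SNF 1^5; δ1: rk 10, SNF 1^9·2
Ȟ^0: (6−5)−0=1 ⇒ Z
Ȟ^1: (15−10)−5=0 ⇒ 0
Ȟ^2: (10−0)−10=0 plus torsion [2] ⇒ Z/2


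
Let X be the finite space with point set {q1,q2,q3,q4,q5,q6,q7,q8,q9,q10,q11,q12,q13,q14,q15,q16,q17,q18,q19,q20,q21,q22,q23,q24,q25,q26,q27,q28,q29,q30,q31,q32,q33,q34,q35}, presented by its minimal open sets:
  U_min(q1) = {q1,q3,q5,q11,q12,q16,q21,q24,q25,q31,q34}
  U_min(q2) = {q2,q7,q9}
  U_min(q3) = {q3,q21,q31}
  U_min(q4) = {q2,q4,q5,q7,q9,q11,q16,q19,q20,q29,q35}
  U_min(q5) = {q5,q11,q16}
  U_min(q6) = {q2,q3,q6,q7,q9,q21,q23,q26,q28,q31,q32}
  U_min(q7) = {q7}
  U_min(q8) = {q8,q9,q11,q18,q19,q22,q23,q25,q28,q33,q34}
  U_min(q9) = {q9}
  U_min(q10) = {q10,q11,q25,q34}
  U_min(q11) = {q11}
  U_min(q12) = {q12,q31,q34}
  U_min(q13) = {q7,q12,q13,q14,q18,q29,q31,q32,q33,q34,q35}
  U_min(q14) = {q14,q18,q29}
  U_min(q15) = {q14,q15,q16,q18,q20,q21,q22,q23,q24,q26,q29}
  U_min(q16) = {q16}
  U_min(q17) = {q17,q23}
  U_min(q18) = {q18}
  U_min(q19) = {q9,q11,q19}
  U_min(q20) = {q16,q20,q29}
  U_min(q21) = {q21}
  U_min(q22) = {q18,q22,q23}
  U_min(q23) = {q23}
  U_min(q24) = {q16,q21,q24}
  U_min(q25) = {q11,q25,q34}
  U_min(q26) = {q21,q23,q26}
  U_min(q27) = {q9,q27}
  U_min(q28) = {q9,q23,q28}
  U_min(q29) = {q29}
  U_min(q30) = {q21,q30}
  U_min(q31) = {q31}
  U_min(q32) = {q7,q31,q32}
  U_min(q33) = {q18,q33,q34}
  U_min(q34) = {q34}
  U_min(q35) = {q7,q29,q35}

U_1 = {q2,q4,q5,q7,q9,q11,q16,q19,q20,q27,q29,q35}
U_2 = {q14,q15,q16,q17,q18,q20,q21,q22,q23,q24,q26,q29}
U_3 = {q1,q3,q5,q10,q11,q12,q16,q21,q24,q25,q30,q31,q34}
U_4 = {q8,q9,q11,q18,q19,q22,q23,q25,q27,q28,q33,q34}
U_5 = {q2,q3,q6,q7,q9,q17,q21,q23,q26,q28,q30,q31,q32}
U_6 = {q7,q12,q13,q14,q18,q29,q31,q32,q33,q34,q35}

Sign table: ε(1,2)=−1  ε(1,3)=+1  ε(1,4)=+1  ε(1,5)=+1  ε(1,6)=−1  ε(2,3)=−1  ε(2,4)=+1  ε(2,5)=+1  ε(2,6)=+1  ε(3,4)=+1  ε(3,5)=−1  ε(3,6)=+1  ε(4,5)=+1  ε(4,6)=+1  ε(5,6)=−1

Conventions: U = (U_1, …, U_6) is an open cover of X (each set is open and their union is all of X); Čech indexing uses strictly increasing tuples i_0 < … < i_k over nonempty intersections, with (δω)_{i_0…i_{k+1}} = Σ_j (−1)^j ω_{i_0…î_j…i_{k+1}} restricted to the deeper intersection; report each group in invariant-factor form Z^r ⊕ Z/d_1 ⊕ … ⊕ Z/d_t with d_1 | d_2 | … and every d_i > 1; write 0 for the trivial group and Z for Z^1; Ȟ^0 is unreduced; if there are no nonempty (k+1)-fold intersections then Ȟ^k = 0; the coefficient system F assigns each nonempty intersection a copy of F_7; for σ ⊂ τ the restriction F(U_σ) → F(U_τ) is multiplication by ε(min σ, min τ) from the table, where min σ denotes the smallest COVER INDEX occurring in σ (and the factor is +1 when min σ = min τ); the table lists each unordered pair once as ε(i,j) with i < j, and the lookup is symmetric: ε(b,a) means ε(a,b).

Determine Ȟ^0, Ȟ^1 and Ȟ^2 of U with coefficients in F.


Ȟ^0 ≅ 0, Ȟ^1 ≅ 0, Ȟ^2 ≅ Z/7

nonempty overlaps:
  U12={q16,q20,q29} U13={q5,q11,q16} U14={q9,q11,q19,q27} U15={q2,q7,q9} U16={q7,q29,q35} U23={q16,q21,q24} U24={q18,q22,q23} U25={q17,q21,q23,q26} U26={q14,q18,q29} U34={q11,q25,q34} U35={q3,q21,q30,q31} U36={q12,q31,q34} U45={q9,q23,q28} U46={q18,q33,q34} U56={q7,q31,q32}
  U123={q16} U126={q29} U134={q11} U145={q9} U156={q7} U235={q21} U245={q23} U246={q18} U346={q34} U356={q31}
C dims 6,15,10; δ0: rk_F7 6; δ1: rk_F7 9
degree 0: 6−6−0 = 0 → Ȟ^0 ≅ 0
degree 1: 15−9−6 = 0 → Ȟ^1 ≅ 0
degree 2: 10−0−9 = 1 → Ȟ^2 ≅ Z/7


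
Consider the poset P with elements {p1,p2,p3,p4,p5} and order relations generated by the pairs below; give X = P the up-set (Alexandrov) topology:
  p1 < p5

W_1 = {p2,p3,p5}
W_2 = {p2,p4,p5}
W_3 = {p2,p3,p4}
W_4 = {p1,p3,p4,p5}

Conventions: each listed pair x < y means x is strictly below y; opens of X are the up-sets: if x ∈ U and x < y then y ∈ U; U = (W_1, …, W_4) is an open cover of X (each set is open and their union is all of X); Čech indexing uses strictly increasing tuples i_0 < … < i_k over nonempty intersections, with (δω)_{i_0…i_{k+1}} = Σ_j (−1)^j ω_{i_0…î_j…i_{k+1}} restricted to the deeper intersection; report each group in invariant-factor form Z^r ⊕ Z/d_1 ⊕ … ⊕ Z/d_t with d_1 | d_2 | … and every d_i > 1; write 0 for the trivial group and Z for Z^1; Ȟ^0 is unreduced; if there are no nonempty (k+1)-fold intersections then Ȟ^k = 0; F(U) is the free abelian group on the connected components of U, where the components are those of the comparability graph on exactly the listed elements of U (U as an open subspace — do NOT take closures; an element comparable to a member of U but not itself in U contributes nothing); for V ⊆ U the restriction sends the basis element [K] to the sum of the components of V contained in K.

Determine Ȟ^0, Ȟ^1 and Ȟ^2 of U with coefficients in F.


Ȟ^0(U;F) ≅ Z^4,  Ȟ^1(U;F) ≅ 0,  Ȟ^2(U;F) ≅ 0

intersection data:
  W12={p2,p5} W13={p2,p3} W14={p3,p5} W23={p2,p4} W24={p4,p5} W34={p3,p4}
  W123={p2} W124={p5} W134={p3} W234={p4}
components per intersection:
  W1: {p2} {p3} {p5}
  W2: {p2} {p4} {p5}
  W3: {p2} {p3} {p4}
  W4: {p1,p5} {p3} {p4}
  W12: {p2} {p5}
  W13: {p2} {p3}
  W14: {p3} {p5}
  W23: {p2} {p4}
  W24: {p4} {p5}
  W34: {p3} {p4}
  W123: {p2}
  W124: {p5}
  W134: {p3}
  W234: {p4}
C dims 12,12,4; δ0: rk 8, SNF 1^8; δ1: rk 4, SNF 1^4
Ȟ^0 = (12 − 8) − 0 = 4, so Ȟ^0 ≅ Z^4
Ȟ^1 = (12 − 4) − 8 = 0, so Ȟ^1 ≅ 0
Ȟ^2 = (4 − 0) − 4 = 0, so Ȟ^2 ≅ 0


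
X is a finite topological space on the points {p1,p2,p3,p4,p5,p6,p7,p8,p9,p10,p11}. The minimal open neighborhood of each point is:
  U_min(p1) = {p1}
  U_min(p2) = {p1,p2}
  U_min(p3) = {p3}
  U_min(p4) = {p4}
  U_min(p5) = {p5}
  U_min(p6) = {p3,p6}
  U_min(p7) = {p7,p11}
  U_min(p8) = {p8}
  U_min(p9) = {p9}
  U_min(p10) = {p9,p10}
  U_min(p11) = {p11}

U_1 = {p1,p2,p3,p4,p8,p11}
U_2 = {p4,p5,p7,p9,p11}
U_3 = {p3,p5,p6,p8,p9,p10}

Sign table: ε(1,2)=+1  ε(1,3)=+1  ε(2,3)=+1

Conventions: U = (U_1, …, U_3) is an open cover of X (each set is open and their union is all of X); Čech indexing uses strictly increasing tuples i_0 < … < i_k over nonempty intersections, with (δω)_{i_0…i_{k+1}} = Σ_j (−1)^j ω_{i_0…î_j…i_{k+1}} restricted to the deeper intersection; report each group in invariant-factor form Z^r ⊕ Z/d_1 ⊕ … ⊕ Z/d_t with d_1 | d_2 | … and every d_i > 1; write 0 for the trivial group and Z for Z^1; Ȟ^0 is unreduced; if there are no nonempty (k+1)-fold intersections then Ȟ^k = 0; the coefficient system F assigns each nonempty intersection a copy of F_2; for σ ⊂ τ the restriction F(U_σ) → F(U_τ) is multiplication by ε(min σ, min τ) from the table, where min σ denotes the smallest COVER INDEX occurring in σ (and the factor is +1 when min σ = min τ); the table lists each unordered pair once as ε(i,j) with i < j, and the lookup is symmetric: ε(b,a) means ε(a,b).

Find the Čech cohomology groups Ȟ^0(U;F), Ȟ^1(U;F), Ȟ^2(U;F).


nerve simplices:
  U12={p4,p11} U13={p3,p8} U23={p5,p9}
C dims 3,3; δ0: rk_F2 2
degree 0: 3−2−0 = 1 → Ȟ^0 ≅ Z/2
degree 1: 3−0−2 = 1 → Ȟ^1 ≅ Z/2
degree 2: 0−0−0 = 0 → Ȟ^2 ≅ 0

Ȟ^0 ≅ Z/2, Ȟ^1 ≅ Z/2, Ȟ^2 ≅ 0


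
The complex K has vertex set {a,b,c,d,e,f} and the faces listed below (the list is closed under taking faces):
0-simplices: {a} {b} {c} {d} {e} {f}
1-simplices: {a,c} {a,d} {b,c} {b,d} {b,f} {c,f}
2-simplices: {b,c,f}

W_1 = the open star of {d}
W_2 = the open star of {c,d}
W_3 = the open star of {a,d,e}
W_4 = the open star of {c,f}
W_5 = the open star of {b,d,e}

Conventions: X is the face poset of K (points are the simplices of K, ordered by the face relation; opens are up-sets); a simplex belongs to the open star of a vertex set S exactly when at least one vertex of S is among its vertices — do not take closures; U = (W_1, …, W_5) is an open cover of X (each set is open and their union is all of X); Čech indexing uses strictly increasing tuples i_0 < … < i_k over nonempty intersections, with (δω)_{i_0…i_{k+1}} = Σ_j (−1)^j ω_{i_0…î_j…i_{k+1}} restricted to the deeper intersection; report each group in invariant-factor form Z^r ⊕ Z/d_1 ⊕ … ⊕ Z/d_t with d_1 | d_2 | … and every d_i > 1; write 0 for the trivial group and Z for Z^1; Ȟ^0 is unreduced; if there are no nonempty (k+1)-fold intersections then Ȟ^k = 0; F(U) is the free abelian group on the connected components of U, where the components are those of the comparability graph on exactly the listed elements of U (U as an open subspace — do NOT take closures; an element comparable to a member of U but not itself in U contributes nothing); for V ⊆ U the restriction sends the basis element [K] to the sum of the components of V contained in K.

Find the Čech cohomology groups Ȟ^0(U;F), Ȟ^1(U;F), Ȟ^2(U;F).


nerve of the cover:
  W1={{d},{a,d},{b,d}} W2={{c},{d},{a,c},{a,d},{b,c},{b,d},{c,f},{b,c,f}} W3={{a},{d},{e},{a,c},{a,d},{b,d}} W4={{c},{f},{a,c},{b,c},{b,f},{c,f},{b,c,f}} W5={{b},{d},{e},{a,d},{b,c},{b,d},{b,f},{b,c,f}}
  W12={{d},{a,d},{b,d}} W13={{d},{a,d},{b,d}} W15={{d},{a,d},{b,d}} W23={{d},{a,c},{a,d},{b,d}} W24={{c},{a,c},{b,c},{c,f},{b,c,f}} W25={{d},{a,d},{b,c},{b,d},{b,c,f}} W34={{a,c}} W35={{d},{e},{a,d},{b,d}} W45={{b,c},{b,f},{b,c,f}}
  W123={{d},{a,d},{b,d}} W125={{d},{a,d},{b,d}} W135={{d},{a,d},{b,d}} W234={{a,c}} W235={{d},{a,d},{b,d}} W245={{b,c},{b,c,f}}
  W1235={{d},{a,d},{b,d}}
components per intersection:
  W1: {{d},{a,d},{b,d}}
  W2: {{c},{a,c},{b,c},{c,f},{b,c,f}} {{d},{a,d},{b,d}}
  W3: {{a},{d},{a,c},{a,d},{b,d}} {{e}}
  W4: {{c},{f},{a,c},{b,c},{b,f},{c,f},{b,c,f}}
  W5: {{b},{d},{a,d},{b,c},{b,d},{b,f},{b,c,f}} {{e}}
  W12: {{d},{a,d},{b,d}}
  W13: {{d},{a,d},{b,d}}
  W15: {{d},{a,d},{b,d}}
  W23: {{d},{a,d},{b,d}} {{a,c}}
  W24: {{c},{a,c},{b,c},{c,f},{b,c,f}}
  W25: {{d},{a,d},{b,d}} {{b,c},{b,c,f}}
  W34: {{a,c}}
  W35: {{d},{a,d},{b,d}} {{e}}
  W45: {{b,c},{b,f},{b,c,f}}
  W123: {{d},{a,d},{b,d}}
  W125: {{d},{a,d},{b,d}}
  W135: {{d},{a,d},{b,d}}
  W234: {{a,c}}
  W235: {{d},{a,d},{b,d}}
  W245: {{b,c},{b,c,f}}
  W1235: {{d},{a,d},{b,d}}
C dims 8,12,6,1; δ0: rk 6, SNF 1^6; δ1: rk 5, SNF 1^5; δ2: rk 1, SNF 1^1
Ȟ^0 = (8 − 6) − 0 = 2, so Ȟ^0 ≅ Z^2
Ȟ^1 = (12 − 5) − 6 = 1, so Ȟ^1 ≅ Z
Ȟ^2 = (6 − 1) − 5 = 0, so Ȟ^2 ≅ 0

Ȟ^0 ≅ Z^2, Ȟ^1 ≅ Z, Ȟ^2 ≅ 0


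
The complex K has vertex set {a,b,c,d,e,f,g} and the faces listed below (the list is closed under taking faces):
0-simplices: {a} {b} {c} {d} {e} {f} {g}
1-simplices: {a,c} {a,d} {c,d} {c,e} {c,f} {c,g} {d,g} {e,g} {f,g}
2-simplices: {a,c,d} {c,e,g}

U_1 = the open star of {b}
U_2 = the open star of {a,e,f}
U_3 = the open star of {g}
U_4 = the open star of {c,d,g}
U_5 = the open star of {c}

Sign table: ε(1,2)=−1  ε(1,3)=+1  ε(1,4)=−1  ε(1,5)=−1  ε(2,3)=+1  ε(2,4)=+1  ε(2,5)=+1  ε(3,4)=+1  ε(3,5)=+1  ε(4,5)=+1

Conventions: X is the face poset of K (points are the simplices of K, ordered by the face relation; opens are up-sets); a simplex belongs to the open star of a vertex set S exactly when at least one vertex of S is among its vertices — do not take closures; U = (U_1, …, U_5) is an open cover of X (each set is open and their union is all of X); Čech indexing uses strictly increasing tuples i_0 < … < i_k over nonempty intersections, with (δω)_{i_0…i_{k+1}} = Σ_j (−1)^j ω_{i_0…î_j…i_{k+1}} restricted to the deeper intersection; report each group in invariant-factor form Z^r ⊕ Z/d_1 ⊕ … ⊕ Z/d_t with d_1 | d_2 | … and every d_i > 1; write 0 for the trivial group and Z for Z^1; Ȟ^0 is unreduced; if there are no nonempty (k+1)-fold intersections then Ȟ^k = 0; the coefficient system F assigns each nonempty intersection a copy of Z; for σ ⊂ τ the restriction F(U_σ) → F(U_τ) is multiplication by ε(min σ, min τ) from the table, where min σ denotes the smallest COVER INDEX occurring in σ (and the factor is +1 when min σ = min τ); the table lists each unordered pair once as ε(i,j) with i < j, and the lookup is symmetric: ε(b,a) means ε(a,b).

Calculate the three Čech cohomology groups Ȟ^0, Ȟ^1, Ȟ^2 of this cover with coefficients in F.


cover nerve:
  U1={{b}} U2={{a},{e},{f},{a,c},{a,d},{c,e},{c,f},{e,g},{f,g},{a,c,d},{c,e,g}} U3={{g},{c,g},{d,g},{e,g},{f,g},{c,e,g}} U4={{c},{d},{g},{a,c},{a,d},{c,d},{c,e},{c,f},{c,g},{d,g},{e,g},{f,g},{a,c,d},{c,e,g}} U5={{c},{a,c},{c,d},{c,e},{c,f},{c,g},{a,c,d},{c,e,g}}
  U23={{e,g},{f,g},{c,e,g}} U24={{a,c},{a,d},{c,e},{c,f},{e,g},{f,g},{a,c,d},{c,e,g}} U25={{a,c},{c,e},{c,f},{a,c,d},{c,e,g}} U34={{g},{c,g},{d,g},{e,g},{f,g},{c,e,g}} U35={{c,g},{c,e,g}} U45={{c},{a,c},{c,d},{c,e},{c,f},{c,g},{a,c,d},{c,e,g}}
  U234={{e,g},{f,g},{c,e,g}} U235={{c,e,g}} U245={{a,c},{c,e},{c,f},{a,c,d},{c,e,g}} U345={{c,g},{c,e,g}}
  U2345={{c,e,g}}
C dims 5,6,4,1; δ0: rk 3, SNF 1^3; δ1: rk 3, SNF 1^3; δ2: rk 1, SNF 1^1
Ȟ^0: (5−3)−0=2 ⇒ Z^2
Ȟ^1: (6−3)−3=0 ⇒ 0
Ȟ^2: (4−1)−3=0 ⇒ 0

Ȟ^0(U;F) ≅ Z^2; Ȟ^1(U;F) ≅ 0; Ȟ^2(U;F) ≅ 0


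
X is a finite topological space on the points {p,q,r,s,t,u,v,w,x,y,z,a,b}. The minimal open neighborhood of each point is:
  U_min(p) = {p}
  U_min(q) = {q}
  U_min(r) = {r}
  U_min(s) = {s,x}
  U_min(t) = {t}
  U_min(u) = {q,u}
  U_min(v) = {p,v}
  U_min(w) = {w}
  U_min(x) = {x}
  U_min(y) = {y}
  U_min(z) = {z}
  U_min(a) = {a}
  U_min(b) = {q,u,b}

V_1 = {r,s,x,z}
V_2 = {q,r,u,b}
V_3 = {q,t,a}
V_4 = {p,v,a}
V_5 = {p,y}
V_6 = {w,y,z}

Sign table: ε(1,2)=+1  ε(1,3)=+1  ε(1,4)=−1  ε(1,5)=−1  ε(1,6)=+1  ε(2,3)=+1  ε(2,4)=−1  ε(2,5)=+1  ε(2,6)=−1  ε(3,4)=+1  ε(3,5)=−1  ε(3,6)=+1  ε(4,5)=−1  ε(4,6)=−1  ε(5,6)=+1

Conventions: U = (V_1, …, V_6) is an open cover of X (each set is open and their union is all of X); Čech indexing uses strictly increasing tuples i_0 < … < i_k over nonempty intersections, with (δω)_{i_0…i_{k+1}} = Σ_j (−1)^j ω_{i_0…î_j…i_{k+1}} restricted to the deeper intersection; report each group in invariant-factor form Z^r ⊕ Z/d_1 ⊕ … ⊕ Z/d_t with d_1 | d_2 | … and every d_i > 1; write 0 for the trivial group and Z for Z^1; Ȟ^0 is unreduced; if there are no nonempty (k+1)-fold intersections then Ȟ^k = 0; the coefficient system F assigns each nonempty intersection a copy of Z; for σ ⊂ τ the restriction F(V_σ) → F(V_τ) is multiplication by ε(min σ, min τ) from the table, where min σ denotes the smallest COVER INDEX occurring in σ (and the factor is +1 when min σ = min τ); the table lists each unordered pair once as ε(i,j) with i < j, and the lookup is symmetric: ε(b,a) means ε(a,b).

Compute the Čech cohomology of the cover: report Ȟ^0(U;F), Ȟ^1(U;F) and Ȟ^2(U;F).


cover nerve:
  V12={r} V16={z} V23={q} V34={a} V45={p} V56={y}
C dims 6,6; δ0: rk 6, SNF 1^5·2
Ȟ^0: (6−6)−0=0 ⇒ 0
Ȟ^1: (6−0)−6=0 plus torsion [2] ⇒ Z/2
Ȟ^2: (0−0)−0=0 ⇒ 0

Ȟ^0 = 0,  Ȟ^1 = Z/2,  Ȟ^2 = 0
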